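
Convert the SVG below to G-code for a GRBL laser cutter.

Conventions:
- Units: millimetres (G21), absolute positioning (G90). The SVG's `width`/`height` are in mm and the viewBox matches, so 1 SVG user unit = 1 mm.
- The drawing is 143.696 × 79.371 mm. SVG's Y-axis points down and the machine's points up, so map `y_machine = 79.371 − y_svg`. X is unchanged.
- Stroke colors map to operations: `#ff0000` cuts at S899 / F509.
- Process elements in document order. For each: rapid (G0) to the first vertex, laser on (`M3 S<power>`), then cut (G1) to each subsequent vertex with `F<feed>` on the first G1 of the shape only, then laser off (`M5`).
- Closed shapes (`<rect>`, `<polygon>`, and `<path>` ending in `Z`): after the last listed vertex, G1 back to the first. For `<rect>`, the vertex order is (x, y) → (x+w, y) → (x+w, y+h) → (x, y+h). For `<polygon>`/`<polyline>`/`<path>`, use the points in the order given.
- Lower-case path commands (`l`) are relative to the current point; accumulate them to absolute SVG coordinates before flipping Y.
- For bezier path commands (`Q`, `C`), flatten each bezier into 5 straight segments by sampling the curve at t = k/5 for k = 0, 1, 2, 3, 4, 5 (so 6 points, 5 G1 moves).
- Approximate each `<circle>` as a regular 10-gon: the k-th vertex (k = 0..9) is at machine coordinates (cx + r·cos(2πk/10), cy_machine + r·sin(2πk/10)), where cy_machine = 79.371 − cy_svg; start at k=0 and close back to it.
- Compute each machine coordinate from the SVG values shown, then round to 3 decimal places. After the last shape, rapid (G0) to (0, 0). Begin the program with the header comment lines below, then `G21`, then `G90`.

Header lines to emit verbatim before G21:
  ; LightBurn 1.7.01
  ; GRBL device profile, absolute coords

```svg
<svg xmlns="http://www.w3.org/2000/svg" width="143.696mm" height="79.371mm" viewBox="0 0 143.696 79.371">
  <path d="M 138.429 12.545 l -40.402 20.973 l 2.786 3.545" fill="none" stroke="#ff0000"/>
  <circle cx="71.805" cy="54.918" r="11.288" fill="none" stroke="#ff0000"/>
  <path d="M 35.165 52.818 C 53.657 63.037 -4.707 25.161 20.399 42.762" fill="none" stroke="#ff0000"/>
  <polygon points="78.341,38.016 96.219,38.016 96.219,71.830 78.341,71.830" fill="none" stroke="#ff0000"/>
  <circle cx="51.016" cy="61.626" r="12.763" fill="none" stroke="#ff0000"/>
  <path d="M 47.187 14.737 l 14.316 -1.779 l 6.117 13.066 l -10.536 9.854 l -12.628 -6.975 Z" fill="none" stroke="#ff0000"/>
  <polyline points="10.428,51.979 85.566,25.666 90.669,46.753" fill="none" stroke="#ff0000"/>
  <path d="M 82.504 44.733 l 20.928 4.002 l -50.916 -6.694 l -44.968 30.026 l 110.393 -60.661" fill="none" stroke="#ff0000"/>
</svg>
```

Since the viewBox matches the mm dimensions, user units are millimetres directly. The only transform is the Y-flip y_m = 79.371 − y_svg.

Shape 1 is a open polyline drawn with `<path>`. Its stroke #ff0000 means cut at S899, F509. After flipping Y the toolpath is (138.429,66.826) → (98.027,45.853) → (100.813,42.308).

Shape 2 is a circle drawn with `<circle>`. Its stroke #ff0000 means cut at S899, F509. After flipping Y the toolpath is (83.093,24.453) → (80.937,31.088) → (75.293,35.189) → (68.317,35.189) → (62.673,31.088) → (60.517,24.453) → (62.673,17.818) → (68.317,13.717) → (75.293,13.717) → (80.937,17.818) → (83.093,24.453), returning to the start.

Shape 3 is a cubic bezier drawn with `<path>`. Its stroke #ff0000 means cut at S899, F509. After flipping Y the toolpath is (35.165,26.553) → (38.320,25.364) → (30.725,30.747) → (20.077,37.730) → (14.069,41.341) → (20.399,36.609).

Shape 4 is a rectangle drawn with `<polygon>`. Its stroke #ff0000 means cut at S899, F509. After flipping Y the toolpath is (78.341,41.355) → (96.219,41.355) → (96.219,7.541) → (78.341,7.541) → (78.341,41.355), returning to the start.

Shape 5 is a circle drawn with `<circle>`. Its stroke #ff0000 means cut at S899, F509. After flipping Y the toolpath is (63.779,17.745) → (61.341,25.247) → (54.960,29.883) → (47.072,29.883) → (40.691,25.247) → (38.253,17.745) → (40.691,10.243) → (47.072,5.607) → (54.960,5.607) → (61.341,10.243) → (63.779,17.745), returning to the start.

Shape 6 is a regular polygon drawn with `<path>`. Its stroke #ff0000 means cut at S899, F509. After flipping Y the toolpath is (47.187,64.634) → (61.503,66.413) → (67.620,53.347) → (57.084,43.493) → (44.456,50.468) → (47.187,64.634), returning to the start.

Shape 7 is a open polyline drawn with `<polyline>`. Its stroke #ff0000 means cut at S899, F509. After flipping Y the toolpath is (10.428,27.392) → (85.566,53.705) → (90.669,32.618).

Shape 8 is a open polyline drawn with `<path>`. Its stroke #ff0000 means cut at S899, F509. After flipping Y the toolpath is (82.504,34.638) → (103.432,30.636) → (52.516,37.330) → (7.548,7.304) → (117.941,67.965).

; LightBurn 1.7.01
; GRBL device profile, absolute coords
G21
G90
G0 X138.429 Y66.826
M3 S899
G1 X98.027 Y45.853 F509
G1 X100.813 Y42.308
M5
G0 X83.093 Y24.453
M3 S899
G1 X80.937 Y31.088 F509
G1 X75.293 Y35.189
G1 X68.317 Y35.189
G1 X62.673 Y31.088
G1 X60.517 Y24.453
G1 X62.673 Y17.818
G1 X68.317 Y13.717
G1 X75.293 Y13.717
G1 X80.937 Y17.818
G1 X83.093 Y24.453
M5
G0 X35.165 Y26.553
M3 S899
G1 X38.320 Y25.364 F509
G1 X30.725 Y30.747
G1 X20.077 Y37.730
G1 X14.069 Y41.341
G1 X20.399 Y36.609
M5
G0 X78.341 Y41.355
M3 S899
G1 X96.219 Y41.355 F509
G1 X96.219 Y7.541
G1 X78.341 Y7.541
G1 X78.341 Y41.355
M5
G0 X63.779 Y17.745
M3 S899
G1 X61.341 Y25.247 F509
G1 X54.960 Y29.883
G1 X47.072 Y29.883
G1 X40.691 Y25.247
G1 X38.253 Y17.745
G1 X40.691 Y10.243
G1 X47.072 Y5.607
G1 X54.960 Y5.607
G1 X61.341 Y10.243
G1 X63.779 Y17.745
M5
G0 X47.187 Y64.634
M3 S899
G1 X61.503 Y66.413 F509
G1 X67.620 Y53.347
G1 X57.084 Y43.493
G1 X44.456 Y50.468
G1 X47.187 Y64.634
M5
G0 X10.428 Y27.392
M3 S899
G1 X85.566 Y53.705 F509
G1 X90.669 Y32.618
M5
G0 X82.504 Y34.638
M3 S899
G1 X103.432 Y30.636 F509
G1 X52.516 Y37.330
G1 X7.548 Y7.304
G1 X117.941 Y67.965
M5
G0 X0.000 Y0.000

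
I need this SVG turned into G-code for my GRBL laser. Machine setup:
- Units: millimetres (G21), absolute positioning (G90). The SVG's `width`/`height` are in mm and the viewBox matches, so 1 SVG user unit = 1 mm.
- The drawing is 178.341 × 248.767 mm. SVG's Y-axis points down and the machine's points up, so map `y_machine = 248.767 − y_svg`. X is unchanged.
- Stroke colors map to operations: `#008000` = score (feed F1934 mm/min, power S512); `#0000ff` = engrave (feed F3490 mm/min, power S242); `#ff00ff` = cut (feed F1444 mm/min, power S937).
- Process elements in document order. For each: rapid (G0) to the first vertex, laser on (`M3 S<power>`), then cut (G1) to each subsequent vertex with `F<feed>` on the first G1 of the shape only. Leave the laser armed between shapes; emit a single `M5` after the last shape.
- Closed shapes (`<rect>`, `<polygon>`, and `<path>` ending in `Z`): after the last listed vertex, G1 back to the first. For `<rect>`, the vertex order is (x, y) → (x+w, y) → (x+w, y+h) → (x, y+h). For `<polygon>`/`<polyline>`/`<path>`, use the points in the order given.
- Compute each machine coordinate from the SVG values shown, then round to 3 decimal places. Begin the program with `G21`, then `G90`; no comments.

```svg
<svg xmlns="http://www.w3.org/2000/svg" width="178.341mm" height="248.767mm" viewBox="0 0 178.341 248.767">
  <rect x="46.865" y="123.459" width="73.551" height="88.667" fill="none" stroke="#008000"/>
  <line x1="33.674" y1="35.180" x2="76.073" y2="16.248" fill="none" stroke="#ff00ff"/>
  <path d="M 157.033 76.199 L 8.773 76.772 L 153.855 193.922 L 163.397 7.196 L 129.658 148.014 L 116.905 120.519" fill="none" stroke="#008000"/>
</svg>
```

G21
G90
G0 X46.865 Y125.308
M3 S512
G1 X120.416 Y125.308 F1934
G1 X120.416 Y36.641
G1 X46.865 Y36.641
G1 X46.865 Y125.308
G0 X33.674 Y213.587
M3 S937
G1 X76.073 Y232.519 F1444
G0 X157.033 Y172.568
M3 S512
G1 X8.773 Y171.995 F1934
G1 X153.855 Y54.845
G1 X163.397 Y241.571
G1 X129.658 Y100.753
G1 X116.905 Y128.248
M5

Since the viewBox matches the mm dimensions, user units are millimetres directly. The only transform is the Y-flip y_m = 248.767 − y_svg.

Shape 1 is a rectangle drawn with `<rect>`. Its stroke #008000 means score at S512, F1934. After flipping Y the toolpath is (46.865,125.308) → (120.416,125.308) → (120.416,36.641) → (46.865,36.641) → (46.865,125.308), returning to the start.

Shape 2 is a line segment drawn with `<line>`. Its stroke #ff00ff means cut at S937, F1444. After flipping Y the toolpath is (33.674,213.587) → (76.073,232.519).

Shape 3 is a open polyline drawn with `<path>`. Its stroke #008000 means score at S512, F1934. After flipping Y the toolpath is (157.033,172.568) → (8.773,171.995) → (153.855,54.845) → (163.397,241.571) → (129.658,100.753) → (116.905,128.248).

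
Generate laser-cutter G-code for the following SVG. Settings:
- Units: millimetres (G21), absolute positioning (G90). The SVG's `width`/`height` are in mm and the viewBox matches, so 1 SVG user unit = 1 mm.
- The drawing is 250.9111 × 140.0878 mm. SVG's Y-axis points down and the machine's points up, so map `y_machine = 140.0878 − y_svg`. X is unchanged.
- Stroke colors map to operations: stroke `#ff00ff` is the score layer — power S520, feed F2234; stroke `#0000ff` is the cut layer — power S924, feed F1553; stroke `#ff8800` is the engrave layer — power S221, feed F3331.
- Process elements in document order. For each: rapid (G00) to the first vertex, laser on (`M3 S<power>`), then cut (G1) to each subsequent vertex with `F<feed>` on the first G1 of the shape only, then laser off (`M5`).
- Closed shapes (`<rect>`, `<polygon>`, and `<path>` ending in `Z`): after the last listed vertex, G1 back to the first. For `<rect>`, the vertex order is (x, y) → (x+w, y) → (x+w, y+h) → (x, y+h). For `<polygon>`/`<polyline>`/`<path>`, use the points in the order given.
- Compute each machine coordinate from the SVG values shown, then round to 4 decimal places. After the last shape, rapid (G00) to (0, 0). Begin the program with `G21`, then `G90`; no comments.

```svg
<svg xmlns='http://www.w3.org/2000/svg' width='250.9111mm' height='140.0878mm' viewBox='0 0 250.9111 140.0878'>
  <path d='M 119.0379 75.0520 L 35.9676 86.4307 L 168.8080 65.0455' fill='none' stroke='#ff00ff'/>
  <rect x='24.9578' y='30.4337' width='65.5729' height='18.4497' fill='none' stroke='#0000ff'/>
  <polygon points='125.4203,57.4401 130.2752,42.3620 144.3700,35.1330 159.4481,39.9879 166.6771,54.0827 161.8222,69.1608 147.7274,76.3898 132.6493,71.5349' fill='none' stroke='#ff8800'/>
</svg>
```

G21
G90
G00 X119.0379 Y65.0358
M3 S520
G1 X35.9676 Y53.6571 F2234
G1 X168.8080 Y75.0423
M5
G00 X24.9578 Y109.6541
M3 S924
G1 X90.5307 Y109.6541 F1553
G1 X90.5307 Y91.2044
G1 X24.9578 Y91.2044
G1 X24.9578 Y109.6541
M5
G00 X125.4203 Y82.6477
M3 S221
G1 X130.2752 Y97.7258 F3331
G1 X144.3700 Y104.9548
G1 X159.4481 Y100.0999
G1 X166.6771 Y86.0051
G1 X161.8222 Y70.9270
G1 X147.7274 Y63.6980
G1 X132.6493 Y68.5529
G1 X125.4203 Y82.6477
M5
G00 X0.0000 Y0.0000

viewBox `0 0 250.9111 140.0878` with mm width/height → 1 unit = 1 mm. Flip: y_m = 140.0878 − y_svg.

**Shape 1** — `<path>` open polyline, stroke `#ff00ff` → score (S520, F2234). Machine vertices: (119.0379,65.0358) → (35.9676,53.6571) → (168.8080,75.0423). Open path.

**Shape 2** — `<rect>` rectangle, stroke `#0000ff` → cut (S924, F1553). Machine vertices: (24.9578,109.6541) → (90.5307,109.6541) → (90.5307,91.2044) → (24.9578,91.2044) → (24.9578,109.6541). Closed: final G1 returns to the first vertex.

**Shape 3** — `<polygon>` regular polygon, stroke `#ff8800` → engrave (S221, F3331). Machine vertices: (125.4203,82.6477) → (130.2752,97.7258) → (144.3700,104.9548) → (159.4481,100.0999) → (166.6771,86.0051) → (161.8222,70.9270) → (147.7274,63.6980) → (132.6493,68.5529) → (125.4203,82.6477). Closed: final G1 returns to the first vertex.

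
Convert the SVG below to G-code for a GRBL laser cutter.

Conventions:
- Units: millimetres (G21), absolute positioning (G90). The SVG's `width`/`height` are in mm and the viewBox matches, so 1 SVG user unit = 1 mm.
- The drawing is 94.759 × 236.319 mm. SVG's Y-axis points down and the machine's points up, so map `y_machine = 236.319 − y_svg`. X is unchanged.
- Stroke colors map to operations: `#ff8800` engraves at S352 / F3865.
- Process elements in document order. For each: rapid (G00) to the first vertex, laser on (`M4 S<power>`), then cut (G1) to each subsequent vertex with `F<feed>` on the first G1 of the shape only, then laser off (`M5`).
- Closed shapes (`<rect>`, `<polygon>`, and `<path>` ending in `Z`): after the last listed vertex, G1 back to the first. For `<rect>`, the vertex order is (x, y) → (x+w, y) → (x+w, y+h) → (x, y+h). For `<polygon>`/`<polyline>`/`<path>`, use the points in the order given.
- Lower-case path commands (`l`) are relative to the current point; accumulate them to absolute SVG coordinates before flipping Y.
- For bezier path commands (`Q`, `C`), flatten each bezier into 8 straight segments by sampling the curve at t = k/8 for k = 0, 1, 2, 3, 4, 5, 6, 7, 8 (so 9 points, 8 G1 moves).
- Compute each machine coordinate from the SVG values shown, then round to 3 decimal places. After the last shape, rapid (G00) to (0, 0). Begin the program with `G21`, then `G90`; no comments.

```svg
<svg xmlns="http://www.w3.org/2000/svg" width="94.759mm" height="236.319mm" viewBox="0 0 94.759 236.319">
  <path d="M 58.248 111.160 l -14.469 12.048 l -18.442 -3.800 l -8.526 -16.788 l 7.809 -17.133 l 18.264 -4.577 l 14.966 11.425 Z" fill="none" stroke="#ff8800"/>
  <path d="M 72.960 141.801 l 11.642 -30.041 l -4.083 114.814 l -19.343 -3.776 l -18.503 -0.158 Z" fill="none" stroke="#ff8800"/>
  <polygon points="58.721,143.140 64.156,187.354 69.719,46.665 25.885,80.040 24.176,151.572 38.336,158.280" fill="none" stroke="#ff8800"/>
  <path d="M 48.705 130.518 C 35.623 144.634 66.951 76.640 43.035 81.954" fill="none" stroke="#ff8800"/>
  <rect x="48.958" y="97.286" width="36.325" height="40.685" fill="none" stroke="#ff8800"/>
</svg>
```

G21
G90
G00 X58.248 Y125.159
M4 S352
G1 X43.779 Y113.111 F3865
G1 X25.337 Y116.911
G1 X16.811 Y133.699
G1 X24.620 Y150.832
G1 X42.884 Y155.409
G1 X57.850 Y143.984
G1 X58.248 Y125.159
M5
G00 X72.960 Y94.518
M4 S352
G1 X84.602 Y124.559 F3865
G1 X80.519 Y9.745
G1 X61.176 Y13.521
G1 X42.673 Y13.679
G1 X72.960 Y94.518
M5
G00 X58.721 Y93.179
M4 S352
G1 X64.156 Y48.965 F3865
G1 X69.719 Y189.654
G1 X25.885 Y156.279
G1 X24.176 Y84.747
G1 X38.336 Y78.039
G1 X58.721 Y93.179
M5
G00 X48.705 Y105.801
M4 S352
G1 X45.686 Y104.053 F3865
G1 X45.663 Y108.181
G1 X47.468 Y116.365
G1 X49.933 Y126.782
G1 X51.890 Y137.612
G1 X52.171 Y147.034
G1 X49.609 Y153.225
G1 X43.035 Y154.365
M5
G00 X48.958 Y139.033
M4 S352
G1 X85.283 Y139.033 F3865
G1 X85.283 Y98.348
G1 X48.958 Y98.348
G1 X48.958 Y139.033
M5
G00 X0.000 Y0.000

1 u = 1 mm; y_m = 236.319 − y.

[1] `<path>` regular polygon, #ff8800→engrave S352 F3865: (58.248,125.159) → (43.779,113.111) → (25.337,116.911) → (16.811,133.699) → (24.620,150.832) → (42.884,155.409) → (57.850,143.984) → (58.248,125.159) (closed)

[2] `<path>` closed polygon, #ff8800→engrave S352 F3865: (72.960,94.518) → (84.602,124.559) → (80.519,9.745) → (61.176,13.521) → (42.673,13.679) → (72.960,94.518) (closed)

[3] `<polygon>` closed polygon, #ff8800→engrave S352 F3865: (58.721,93.179) → (64.156,48.965) → (69.719,189.654) → (25.885,156.279) → (24.176,84.747) → (38.336,78.039) → (58.721,93.179) (closed)

[4] `<path>` cubic bezier, #ff8800→engrave S352 F3865: (48.705,105.801) → (45.686,104.053) → (45.663,108.181) → (47.468,116.365) → (49.933,126.782) → (51.890,137.612) → (52.171,147.034) → (49.609,153.225) → (43.035,154.365)

[5] `<rect>` rectangle, #ff8800→engrave S352 F3865: (48.958,139.033) → (85.283,139.033) → (85.283,98.348) → (48.958,98.348) → (48.958,139.033) (closed)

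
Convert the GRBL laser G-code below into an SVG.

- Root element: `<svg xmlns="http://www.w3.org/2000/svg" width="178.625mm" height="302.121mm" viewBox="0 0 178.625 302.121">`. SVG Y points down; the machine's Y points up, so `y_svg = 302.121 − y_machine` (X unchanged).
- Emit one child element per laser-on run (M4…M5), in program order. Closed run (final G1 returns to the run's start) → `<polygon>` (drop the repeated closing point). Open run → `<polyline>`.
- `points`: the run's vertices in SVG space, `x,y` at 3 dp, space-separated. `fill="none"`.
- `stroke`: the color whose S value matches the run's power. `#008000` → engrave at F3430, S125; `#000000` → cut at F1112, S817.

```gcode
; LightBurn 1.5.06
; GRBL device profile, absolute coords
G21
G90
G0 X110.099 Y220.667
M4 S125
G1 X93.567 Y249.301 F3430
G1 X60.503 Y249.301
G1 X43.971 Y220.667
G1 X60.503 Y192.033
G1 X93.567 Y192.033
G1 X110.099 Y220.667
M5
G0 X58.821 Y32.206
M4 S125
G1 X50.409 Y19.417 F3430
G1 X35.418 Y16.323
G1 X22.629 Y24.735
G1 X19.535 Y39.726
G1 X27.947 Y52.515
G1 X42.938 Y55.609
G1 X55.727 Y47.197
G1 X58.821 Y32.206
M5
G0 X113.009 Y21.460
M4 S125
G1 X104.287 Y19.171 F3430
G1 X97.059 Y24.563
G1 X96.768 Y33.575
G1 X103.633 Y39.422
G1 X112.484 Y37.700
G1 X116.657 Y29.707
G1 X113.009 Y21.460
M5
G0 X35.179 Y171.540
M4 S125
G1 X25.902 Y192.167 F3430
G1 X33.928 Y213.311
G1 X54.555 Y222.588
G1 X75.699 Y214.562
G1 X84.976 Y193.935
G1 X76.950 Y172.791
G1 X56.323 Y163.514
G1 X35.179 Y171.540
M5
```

<svg xmlns="http://www.w3.org/2000/svg" width="178.625mm" height="302.121mm" viewBox="0 0 178.625 302.121">
  <polygon points="110.099,81.454 93.567,52.820 60.503,52.820 43.971,81.454 60.503,110.088 93.567,110.088" fill="none" stroke="#008000"/>
  <polygon points="58.821,269.915 50.409,282.704 35.418,285.798 22.629,277.386 19.535,262.395 27.947,249.606 42.938,246.512 55.727,254.924" fill="none" stroke="#008000"/>
  <polygon points="113.009,280.661 104.287,282.950 97.059,277.558 96.768,268.546 103.633,262.699 112.484,264.421 116.657,272.414" fill="none" stroke="#008000"/>
  <polygon points="35.179,130.581 25.902,109.954 33.928,88.810 54.555,79.533 75.699,87.559 84.976,108.186 76.950,129.330 56.323,138.607" fill="none" stroke="#008000"/>
</svg>

Each laser-on run becomes one SVG element. Flip Y back into SVG space with y_svg = 302.121 − y_machine. Every run uses S125, so all elements get stroke `#008000` (engrave).

Run 1: The run returns to its start, so emit a `<polygon>` with points (Y-flipped): 110.099,81.454 93.567,52.820 60.503,52.820 43.971,81.454 60.503,110.088 93.567,110.088.

Run 2: The run returns to its start, so emit a `<polygon>` with points (Y-flipped): 58.821,269.915 50.409,282.704 35.418,285.798 22.629,277.386 19.535,262.395 27.947,249.606 42.938,246.512 55.727,254.924.

Run 3: The run returns to its start, so emit a `<polygon>` with points (Y-flipped): 113.009,280.661 104.287,282.950 97.059,277.558 96.768,268.546 103.633,262.699 112.484,264.421 116.657,272.414.

Run 4: The run returns to its start, so emit a `<polygon>` with points (Y-flipped): 35.179,130.581 25.902,109.954 33.928,88.810 54.555,79.533 75.699,87.559 84.976,108.186 76.950,129.330 56.323,138.607.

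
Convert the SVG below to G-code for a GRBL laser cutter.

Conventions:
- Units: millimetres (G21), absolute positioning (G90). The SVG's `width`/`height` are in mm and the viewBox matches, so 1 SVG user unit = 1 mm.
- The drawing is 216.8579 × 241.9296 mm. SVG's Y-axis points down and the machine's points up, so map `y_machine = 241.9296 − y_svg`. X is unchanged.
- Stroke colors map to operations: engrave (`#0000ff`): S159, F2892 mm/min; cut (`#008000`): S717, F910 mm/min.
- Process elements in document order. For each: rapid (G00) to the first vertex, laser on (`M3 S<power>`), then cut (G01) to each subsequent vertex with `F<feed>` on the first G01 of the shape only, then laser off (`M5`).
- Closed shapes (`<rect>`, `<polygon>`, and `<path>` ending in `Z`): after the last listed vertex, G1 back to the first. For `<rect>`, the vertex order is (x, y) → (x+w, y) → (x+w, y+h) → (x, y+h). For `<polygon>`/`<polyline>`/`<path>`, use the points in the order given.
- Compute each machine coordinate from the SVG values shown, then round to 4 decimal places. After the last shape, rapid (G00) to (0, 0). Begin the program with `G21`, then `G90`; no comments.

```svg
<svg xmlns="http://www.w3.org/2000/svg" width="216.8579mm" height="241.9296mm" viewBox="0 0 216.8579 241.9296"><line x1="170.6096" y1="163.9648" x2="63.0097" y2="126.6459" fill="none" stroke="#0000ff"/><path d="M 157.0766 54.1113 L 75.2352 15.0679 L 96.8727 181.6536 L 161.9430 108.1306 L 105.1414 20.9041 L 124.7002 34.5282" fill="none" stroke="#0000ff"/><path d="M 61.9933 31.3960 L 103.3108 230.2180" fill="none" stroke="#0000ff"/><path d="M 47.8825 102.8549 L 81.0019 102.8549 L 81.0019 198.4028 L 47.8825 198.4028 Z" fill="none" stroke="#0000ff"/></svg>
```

G21
G90
G00 X170.6096 Y77.9648
M3 S159
G01 X63.0097 Y115.2837 F2892
M5
G00 X157.0766 Y187.8183
M3 S159
G01 X75.2352 Y226.8617 F2892
G01 X96.8727 Y60.2760
G01 X161.9430 Y133.7990
G01 X105.1414 Y221.0255
G01 X124.7002 Y207.4014
M5
G00 X61.9933 Y210.5336
M3 S159
G01 X103.3108 Y11.7116 F2892
M5
G00 X47.8825 Y139.0747
M3 S159
G01 X81.0019 Y139.0747 F2892
G01 X81.0019 Y43.5268
G01 X47.8825 Y43.5268
G01 X47.8825 Y139.0747
M5
G00 X0.0000 Y0.0000

1 u = 1 mm; y_m = 241.9296 − y.

[1] `<line>` line segment, #0000ff→engrave S159 F2892: (170.6096,77.9648) → (63.0097,115.2837)

[2] `<path>` open polyline, #0000ff→engrave S159 F2892: (157.0766,187.8183) → (75.2352,226.8617) → (96.8727,60.2760) → (161.9430,133.7990) → (105.1414,221.0255) → (124.7002,207.4014)

[3] `<path>` line segment, #0000ff→engrave S159 F2892: (61.9933,210.5336) → (103.3108,11.7116)

[4] `<path>` rectangle, #0000ff→engrave S159 F2892: (47.8825,139.0747) → (81.0019,139.0747) → (81.0019,43.5268) → (47.8825,43.5268) → (47.8825,139.0747) (closed)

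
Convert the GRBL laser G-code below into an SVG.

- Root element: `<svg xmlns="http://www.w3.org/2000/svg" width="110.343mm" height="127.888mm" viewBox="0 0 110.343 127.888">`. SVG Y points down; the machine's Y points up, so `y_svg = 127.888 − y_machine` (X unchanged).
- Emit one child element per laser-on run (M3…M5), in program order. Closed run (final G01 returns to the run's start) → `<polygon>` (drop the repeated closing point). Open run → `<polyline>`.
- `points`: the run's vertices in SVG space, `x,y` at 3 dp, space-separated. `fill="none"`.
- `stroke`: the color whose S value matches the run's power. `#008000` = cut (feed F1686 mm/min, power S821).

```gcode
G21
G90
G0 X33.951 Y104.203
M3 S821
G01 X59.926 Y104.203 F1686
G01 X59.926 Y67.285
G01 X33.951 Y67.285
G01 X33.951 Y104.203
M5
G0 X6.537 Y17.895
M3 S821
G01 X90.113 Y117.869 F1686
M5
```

Machine Y-up, SVG Y-down with viewBox height 127.888, so y_svg = 127.888 − y_machine; X carries over. Every run uses S821, so all elements get stroke `#008000` (cut).

Run 1: The run returns to its start, so emit a `<polygon>` with points (Y-flipped): 33.951,23.685 59.926,23.685 59.926,60.603 33.951,60.603.

Run 2: The run is open, so emit a `<polyline>` with points (Y-flipped): 6.537,109.993 90.113,10.019.

<svg xmlns="http://www.w3.org/2000/svg" width="110.343mm" height="127.888mm" viewBox="0 0 110.343 127.888">
  <polygon points="33.951,23.685 59.926,23.685 59.926,60.603 33.951,60.603" fill="none" stroke="#008000"/>
  <polyline points="6.537,109.993 90.113,10.019" fill="none" stroke="#008000"/>
</svg>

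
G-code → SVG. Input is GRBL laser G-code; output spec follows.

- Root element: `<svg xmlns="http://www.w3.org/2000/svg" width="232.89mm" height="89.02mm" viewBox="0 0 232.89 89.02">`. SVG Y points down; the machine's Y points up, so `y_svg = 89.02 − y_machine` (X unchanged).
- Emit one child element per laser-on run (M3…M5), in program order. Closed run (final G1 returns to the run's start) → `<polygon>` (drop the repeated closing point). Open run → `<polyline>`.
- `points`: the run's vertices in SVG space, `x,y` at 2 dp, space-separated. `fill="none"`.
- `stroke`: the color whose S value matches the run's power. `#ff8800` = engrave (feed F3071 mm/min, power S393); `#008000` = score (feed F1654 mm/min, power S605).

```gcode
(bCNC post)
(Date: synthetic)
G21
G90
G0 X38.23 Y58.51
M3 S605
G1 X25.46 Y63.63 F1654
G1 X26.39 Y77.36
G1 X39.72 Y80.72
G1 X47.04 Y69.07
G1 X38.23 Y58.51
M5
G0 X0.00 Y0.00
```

<svg xmlns="http://www.w3.org/2000/svg" width="232.89mm" height="89.02mm" viewBox="0 0 232.89 89.02">
  <polygon points="38.23,30.51 25.46,25.39 26.39,11.66 39.72,8.30 47.04,19.95" fill="none" stroke="#008000"/>
</svg>

Machine Y-up, SVG Y-down with viewBox height 89.02, so y_svg = 89.02 − y_machine; X carries over. Every run uses S605, so all elements get stroke `#008000` (score).

Run 1: The run returns to its start, so emit a `<polygon>` with points (Y-flipped): 38.23,30.51 25.46,25.39 26.39,11.66 39.72,8.30 47.04,19.95.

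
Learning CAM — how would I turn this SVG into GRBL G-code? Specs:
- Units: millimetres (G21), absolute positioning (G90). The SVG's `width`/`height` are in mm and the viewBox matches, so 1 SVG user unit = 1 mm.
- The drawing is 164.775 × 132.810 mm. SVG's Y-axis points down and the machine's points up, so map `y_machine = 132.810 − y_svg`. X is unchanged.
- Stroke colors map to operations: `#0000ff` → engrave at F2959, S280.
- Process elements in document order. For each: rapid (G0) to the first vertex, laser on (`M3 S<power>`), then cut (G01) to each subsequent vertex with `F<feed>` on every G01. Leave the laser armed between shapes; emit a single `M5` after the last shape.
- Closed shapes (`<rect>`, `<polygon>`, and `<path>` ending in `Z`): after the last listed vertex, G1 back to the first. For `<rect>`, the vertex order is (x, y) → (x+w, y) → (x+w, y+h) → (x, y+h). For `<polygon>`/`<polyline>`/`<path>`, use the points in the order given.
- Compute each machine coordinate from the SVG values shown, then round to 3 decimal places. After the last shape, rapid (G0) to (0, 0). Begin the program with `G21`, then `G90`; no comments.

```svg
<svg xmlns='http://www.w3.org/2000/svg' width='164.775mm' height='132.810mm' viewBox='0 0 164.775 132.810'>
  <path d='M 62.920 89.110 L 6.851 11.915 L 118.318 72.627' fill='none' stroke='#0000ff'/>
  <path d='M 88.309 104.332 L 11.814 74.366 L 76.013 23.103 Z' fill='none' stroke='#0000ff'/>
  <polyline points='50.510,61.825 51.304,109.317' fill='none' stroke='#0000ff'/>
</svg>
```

Since the viewBox matches the mm dimensions, user units are millimetres directly. The only transform is the Y-flip y_m = 132.810 − y_svg.

Shape 1 is a open polyline drawn with `<path>`. Its stroke #0000ff means engrave at S280, F2959. After flipping Y the toolpath is (62.920,43.700) → (6.851,120.895) → (118.318,60.183).

Shape 2 is a regular polygon drawn with `<path>`. Its stroke #0000ff means engrave at S280, F2959. After flipping Y the toolpath is (88.309,28.478) → (11.814,58.444) → (76.013,109.707) → (88.309,28.478), returning to the start.

Shape 3 is a line segment drawn with `<polyline>`. Its stroke #0000ff means engrave at S280, F2959. After flipping Y the toolpath is (50.510,70.985) → (51.304,23.493).

G21
G90
G0 X62.920 Y43.700
M3 S280
G01 X6.851 Y120.895 F2959
G01 X118.318 Y60.183 F2959
G0 X88.309 Y28.478
M3 S280
G01 X11.814 Y58.444 F2959
G01 X76.013 Y109.707 F2959
G01 X88.309 Y28.478 F2959
G0 X50.510 Y70.985
M3 S280
G01 X51.304 Y23.493 F2959
M5
G0 X0.000 Y0.000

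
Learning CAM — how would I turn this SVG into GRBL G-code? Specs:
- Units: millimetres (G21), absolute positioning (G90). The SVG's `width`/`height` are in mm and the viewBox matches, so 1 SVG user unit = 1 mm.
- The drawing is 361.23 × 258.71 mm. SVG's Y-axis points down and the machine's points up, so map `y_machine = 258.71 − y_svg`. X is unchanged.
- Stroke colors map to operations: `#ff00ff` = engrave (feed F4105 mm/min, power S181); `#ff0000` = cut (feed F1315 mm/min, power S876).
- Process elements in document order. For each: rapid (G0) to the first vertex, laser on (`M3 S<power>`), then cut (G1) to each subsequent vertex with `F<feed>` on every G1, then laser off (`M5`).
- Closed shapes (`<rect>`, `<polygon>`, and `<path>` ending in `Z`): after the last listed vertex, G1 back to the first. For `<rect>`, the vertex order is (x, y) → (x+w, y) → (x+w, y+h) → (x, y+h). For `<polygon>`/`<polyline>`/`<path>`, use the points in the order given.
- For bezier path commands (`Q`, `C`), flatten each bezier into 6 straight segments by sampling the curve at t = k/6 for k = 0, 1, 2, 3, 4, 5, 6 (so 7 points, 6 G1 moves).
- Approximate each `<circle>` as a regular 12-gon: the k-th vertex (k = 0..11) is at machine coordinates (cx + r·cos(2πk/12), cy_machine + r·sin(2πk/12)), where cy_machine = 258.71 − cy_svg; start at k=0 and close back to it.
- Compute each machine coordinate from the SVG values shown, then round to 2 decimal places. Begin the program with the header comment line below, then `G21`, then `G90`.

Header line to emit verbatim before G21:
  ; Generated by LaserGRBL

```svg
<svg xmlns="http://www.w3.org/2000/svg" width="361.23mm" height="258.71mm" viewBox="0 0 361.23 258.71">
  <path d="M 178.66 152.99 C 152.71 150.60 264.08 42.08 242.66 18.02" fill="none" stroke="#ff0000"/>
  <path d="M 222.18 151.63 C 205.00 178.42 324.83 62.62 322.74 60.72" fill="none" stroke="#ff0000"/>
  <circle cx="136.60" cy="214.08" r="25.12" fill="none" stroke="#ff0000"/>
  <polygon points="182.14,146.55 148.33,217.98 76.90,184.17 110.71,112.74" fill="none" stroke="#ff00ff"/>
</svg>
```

1 u = 1 mm; y_m = 258.71 − y.

[1] `<path>` cubic bezier, #ff0000→cut S876 F1315: (178.66,105.72) → (175.88,114.88) → (188.48,136.43) → (208.96,165.08) → (229.82,195.54) → (243.55,222.50) → (242.66,240.69)

[2] `<path>` cubic bezier, #ff0000→cut S876 F1315: (222.18,107.08) → (223.81,104.38) → (241.08,118.32) → (266.80,141.78) → (293.78,167.62) → (314.82,188.74) → (322.74,197.99)

[3] `<circle>` circle, #ff0000→cut S876 F1315: (161.72,44.63) → (158.35,57.19) → (149.16,66.38) → (136.60,69.75) → (124.04,66.38) → (114.85,57.19) → (111.48,44.63) → (114.85,32.07) → (124.04,22.88) → (136.60,19.51) → (149.16,22.88) → (158.35,32.07) → (161.72,44.63) (closed)

[4] `<polygon>` regular polygon, #ff00ff→engrave S181 F4105: (182.14,112.16) → (148.33,40.73) → (76.90,74.54) → (110.71,145.97) → (182.14,112.16) (closed)

; Generated by LaserGRBL
G21
G90
G0 X178.66 Y105.72
M3 S876
G1 X175.88 Y114.88 F1315
G1 X188.48 Y136.43 F1315
G1 X208.96 Y165.08 F1315
G1 X229.82 Y195.54 F1315
G1 X243.55 Y222.50 F1315
G1 X242.66 Y240.69 F1315
M5
G0 X222.18 Y107.08
M3 S876
G1 X223.81 Y104.38 F1315
G1 X241.08 Y118.32 F1315
G1 X266.80 Y141.78 F1315
G1 X293.78 Y167.62 F1315
G1 X314.82 Y188.74 F1315
G1 X322.74 Y197.99 F1315
M5
G0 X161.72 Y44.63
M3 S876
G1 X158.35 Y57.19 F1315
G1 X149.16 Y66.38 F1315
G1 X136.60 Y69.75 F1315
G1 X124.04 Y66.38 F1315
G1 X114.85 Y57.19 F1315
G1 X111.48 Y44.63 F1315
G1 X114.85 Y32.07 F1315
G1 X124.04 Y22.88 F1315
G1 X136.60 Y19.51 F1315
G1 X149.16 Y22.88 F1315
G1 X158.35 Y32.07 F1315
G1 X161.72 Y44.63 F1315
M5
G0 X182.14 Y112.16
M3 S181
G1 X148.33 Y40.73 F4105
G1 X76.90 Y74.54 F4105
G1 X110.71 Y145.97 F4105
G1 X182.14 Y112.16 F4105
M5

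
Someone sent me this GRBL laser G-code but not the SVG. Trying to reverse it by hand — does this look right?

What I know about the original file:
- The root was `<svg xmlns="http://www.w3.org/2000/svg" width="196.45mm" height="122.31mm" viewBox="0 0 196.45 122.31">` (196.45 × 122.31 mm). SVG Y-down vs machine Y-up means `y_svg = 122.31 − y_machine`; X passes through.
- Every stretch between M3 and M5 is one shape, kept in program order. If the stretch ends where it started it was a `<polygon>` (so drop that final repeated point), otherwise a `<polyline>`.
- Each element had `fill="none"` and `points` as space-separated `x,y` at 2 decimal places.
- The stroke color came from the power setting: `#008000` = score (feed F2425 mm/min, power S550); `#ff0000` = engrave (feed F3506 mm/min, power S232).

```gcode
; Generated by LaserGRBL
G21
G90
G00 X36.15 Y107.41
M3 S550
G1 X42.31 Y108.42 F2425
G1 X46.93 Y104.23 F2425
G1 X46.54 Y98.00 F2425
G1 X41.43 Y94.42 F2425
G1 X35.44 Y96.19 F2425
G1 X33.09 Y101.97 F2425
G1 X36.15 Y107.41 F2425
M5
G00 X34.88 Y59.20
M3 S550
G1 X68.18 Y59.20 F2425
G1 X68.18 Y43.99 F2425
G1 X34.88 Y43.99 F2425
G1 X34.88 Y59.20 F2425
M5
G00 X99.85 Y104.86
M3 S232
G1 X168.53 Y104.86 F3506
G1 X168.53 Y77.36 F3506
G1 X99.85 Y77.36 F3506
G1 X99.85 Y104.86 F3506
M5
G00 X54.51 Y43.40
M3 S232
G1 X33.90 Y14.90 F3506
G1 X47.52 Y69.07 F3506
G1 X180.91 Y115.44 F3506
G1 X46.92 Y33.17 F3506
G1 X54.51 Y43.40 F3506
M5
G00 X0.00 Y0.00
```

y_svg = 122.31 − y_m.

[1] S550→`#008000` (score); closed run; points: 36.15,14.90 42.31,13.89 46.93,18.08 46.54,24.31 41.43,27.89 35.44,26.12 33.09,20.34

[2] S550→`#008000` (score); closed run; points: 34.88,63.11 68.18,63.11 68.18,78.32 34.88,78.32

[3] S232→`#ff0000` (engrave); closed run; points: 99.85,17.45 168.53,17.45 168.53,44.95 99.85,44.95

[4] S232→`#ff0000` (engrave); closed run; points: 54.51,78.91 33.90,107.41 47.52,53.24 180.91,6.87 46.92,89.14

<svg xmlns="http://www.w3.org/2000/svg" width="196.45mm" height="122.31mm" viewBox="0 0 196.45 122.31">
  <polygon points="36.15,14.90 42.31,13.89 46.93,18.08 46.54,24.31 41.43,27.89 35.44,26.12 33.09,20.34" fill="none" stroke="#008000"/>
  <polygon points="34.88,63.11 68.18,63.11 68.18,78.32 34.88,78.32" fill="none" stroke="#008000"/>
  <polygon points="99.85,17.45 168.53,17.45 168.53,44.95 99.85,44.95" fill="none" stroke="#ff0000"/>
  <polygon points="54.51,78.91 33.90,107.41 47.52,53.24 180.91,6.87 46.92,89.14" fill="none" stroke="#ff0000"/>
</svg>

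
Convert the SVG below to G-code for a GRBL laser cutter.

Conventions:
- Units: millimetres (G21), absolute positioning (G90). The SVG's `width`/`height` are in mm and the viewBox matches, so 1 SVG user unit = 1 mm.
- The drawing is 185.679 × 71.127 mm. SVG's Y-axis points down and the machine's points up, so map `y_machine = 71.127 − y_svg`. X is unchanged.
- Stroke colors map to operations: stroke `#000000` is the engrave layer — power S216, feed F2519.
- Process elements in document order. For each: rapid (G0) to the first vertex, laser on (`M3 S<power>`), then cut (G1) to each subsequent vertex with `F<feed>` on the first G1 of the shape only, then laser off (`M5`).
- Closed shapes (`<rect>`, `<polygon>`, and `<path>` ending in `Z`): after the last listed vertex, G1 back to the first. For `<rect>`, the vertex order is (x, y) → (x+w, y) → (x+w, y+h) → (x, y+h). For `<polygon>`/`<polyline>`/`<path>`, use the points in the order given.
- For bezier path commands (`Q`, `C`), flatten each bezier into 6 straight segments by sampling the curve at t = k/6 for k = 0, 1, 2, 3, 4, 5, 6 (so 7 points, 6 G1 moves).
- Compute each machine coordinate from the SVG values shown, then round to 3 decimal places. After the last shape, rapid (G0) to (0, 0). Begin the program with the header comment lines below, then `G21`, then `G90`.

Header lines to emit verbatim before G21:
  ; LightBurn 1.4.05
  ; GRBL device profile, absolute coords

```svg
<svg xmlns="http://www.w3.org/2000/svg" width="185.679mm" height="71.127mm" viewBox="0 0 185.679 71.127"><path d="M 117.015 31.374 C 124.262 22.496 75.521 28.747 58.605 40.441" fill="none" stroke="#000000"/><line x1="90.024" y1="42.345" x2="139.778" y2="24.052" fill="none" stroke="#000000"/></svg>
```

; LightBurn 1.4.05
; GRBL device profile, absolute coords
G21
G90
G0 X117.015 Y39.753
M3 S216
G1 X116.379 Y42.976 F2519
G1 X108.852 Y43.947
G1 X96.871 Y42.934
G1 X82.877 Y40.207
G1 X69.309 Y36.035
G1 X58.605 Y30.686
M5
G0 X90.024 Y28.782
M3 S216
G1 X139.778 Y47.075 F2519
M5
G0 X0.000 Y0.000

viewBox `0 0 185.679 71.127` with mm width/height → 1 unit = 1 mm. Flip: y_m = 71.127 − y_svg.

**Shape 1** — `<path>` cubic bezier, stroke `#000000` → engrave (S216, F2519). Control points (SVG): P0=(117.015,31.374), P1=(124.262,22.496), P2=(75.521,28.747), P3=(58.605,40.441); sampled at t=k/6. Machine vertices: (117.015,39.753) → (116.379,42.976) → (108.852,43.947) → (96.871,42.934) → (82.877,40.207) → (69.309,36.035) → (58.605,30.686). Open path.

**Shape 2** — `<line>` line segment, stroke `#000000` → engrave (S216, F2519). Machine vertices: (90.024,28.782) → (139.778,47.075). Open path.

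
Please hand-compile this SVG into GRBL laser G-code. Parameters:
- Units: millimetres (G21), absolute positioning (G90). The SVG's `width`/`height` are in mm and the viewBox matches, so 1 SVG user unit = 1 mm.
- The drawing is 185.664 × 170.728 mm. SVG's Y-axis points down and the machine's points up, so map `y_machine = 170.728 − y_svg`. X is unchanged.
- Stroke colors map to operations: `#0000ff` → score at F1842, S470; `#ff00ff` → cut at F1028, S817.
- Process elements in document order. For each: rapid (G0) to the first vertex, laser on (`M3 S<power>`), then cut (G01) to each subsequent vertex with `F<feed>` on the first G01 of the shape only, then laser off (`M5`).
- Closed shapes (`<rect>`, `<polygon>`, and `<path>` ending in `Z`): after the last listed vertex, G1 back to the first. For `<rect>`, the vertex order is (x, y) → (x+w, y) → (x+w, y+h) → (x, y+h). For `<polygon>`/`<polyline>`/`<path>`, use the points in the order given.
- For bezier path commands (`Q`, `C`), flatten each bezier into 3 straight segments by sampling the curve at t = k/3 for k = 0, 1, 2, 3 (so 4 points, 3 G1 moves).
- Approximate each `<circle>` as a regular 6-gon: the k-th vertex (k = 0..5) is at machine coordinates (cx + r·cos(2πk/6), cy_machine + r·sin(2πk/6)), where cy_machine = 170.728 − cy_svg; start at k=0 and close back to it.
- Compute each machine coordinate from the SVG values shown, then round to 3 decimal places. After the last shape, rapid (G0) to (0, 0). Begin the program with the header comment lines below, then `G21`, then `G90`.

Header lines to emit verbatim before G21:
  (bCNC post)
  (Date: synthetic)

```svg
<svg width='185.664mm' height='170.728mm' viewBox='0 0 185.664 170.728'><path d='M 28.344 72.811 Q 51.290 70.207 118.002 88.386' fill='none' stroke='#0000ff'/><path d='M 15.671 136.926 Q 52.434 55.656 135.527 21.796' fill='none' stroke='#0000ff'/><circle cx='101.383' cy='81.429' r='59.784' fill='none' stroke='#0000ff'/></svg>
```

1 u = 1 mm; y_m = 170.728 − y.

[1] `<path>` quadratic bezier, #0000ff→score S470 F1842: (28.344,97.917) → (48.504,97.344) → (78.390,92.152) → (118.002,82.342)

[2] `<path>` quadratic bezier, #0000ff→score S470 F1842: (15.671,33.802) → (45.327,82.714) → (85.279,121.091) → (135.527,148.932)

[3] `<circle>` circle, #0000ff→score S470 F1842: (161.167,89.299) → (131.275,141.073) → (71.491,141.073) → (41.599,89.299) → (71.491,37.525) → (131.275,37.525) → (161.167,89.299) (closed)

(bCNC post)
(Date: synthetic)
G21
G90
G0 X28.344 Y97.917
M3 S470
G01 X48.504 Y97.344 F1842
G01 X78.390 Y92.152
G01 X118.002 Y82.342
M5
G0 X15.671 Y33.802
M3 S470
G01 X45.327 Y82.714 F1842
G01 X85.279 Y121.091
G01 X135.527 Y148.932
M5
G0 X161.167 Y89.299
M3 S470
G01 X131.275 Y141.073 F1842
G01 X71.491 Y141.073
G01 X41.599 Y89.299
G01 X71.491 Y37.525
G01 X131.275 Y37.525
G01 X161.167 Y89.299
M5
G0 X0.000 Y0.000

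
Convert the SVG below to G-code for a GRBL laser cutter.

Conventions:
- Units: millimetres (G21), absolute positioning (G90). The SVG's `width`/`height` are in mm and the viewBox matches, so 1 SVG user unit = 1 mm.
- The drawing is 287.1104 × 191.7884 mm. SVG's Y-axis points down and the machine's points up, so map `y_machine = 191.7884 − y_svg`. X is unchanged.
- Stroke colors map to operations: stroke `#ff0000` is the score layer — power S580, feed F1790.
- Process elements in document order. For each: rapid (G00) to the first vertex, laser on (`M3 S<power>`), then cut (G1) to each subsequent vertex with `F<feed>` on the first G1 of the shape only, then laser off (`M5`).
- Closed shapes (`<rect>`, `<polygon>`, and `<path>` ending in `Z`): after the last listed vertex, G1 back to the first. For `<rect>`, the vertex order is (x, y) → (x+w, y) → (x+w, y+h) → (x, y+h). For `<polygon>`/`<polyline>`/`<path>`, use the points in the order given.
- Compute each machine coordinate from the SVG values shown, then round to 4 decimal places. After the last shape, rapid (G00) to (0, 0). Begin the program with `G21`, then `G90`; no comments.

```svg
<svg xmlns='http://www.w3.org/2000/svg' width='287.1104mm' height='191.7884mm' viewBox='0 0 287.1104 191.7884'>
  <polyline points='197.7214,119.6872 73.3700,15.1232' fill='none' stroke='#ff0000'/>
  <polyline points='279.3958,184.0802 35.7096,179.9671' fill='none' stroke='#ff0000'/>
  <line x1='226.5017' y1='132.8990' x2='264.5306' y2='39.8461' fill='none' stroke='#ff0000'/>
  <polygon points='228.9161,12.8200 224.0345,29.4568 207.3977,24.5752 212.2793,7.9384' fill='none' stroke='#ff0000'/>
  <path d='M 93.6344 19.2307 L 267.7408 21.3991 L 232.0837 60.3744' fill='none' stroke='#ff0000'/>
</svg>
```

1 u = 1 mm; y_m = 191.7884 − y.

[1] `<polyline>` line segment, #ff0000→score S580 F1790: (197.7214,72.1012) → (73.3700,176.6652)

[2] `<polyline>` line segment, #ff0000→score S580 F1790: (279.3958,7.7082) → (35.7096,11.8213)

[3] `<line>` line segment, #ff0000→score S580 F1790: (226.5017,58.8894) → (264.5306,151.9423)

[4] `<polygon>` regular polygon, #ff0000→score S580 F1790: (228.9161,178.9684) → (224.0345,162.3316) → (207.3977,167.2132) → (212.2793,183.8500) → (228.9161,178.9684) (closed)

[5] `<path>` open polyline, #ff0000→score S580 F1790: (93.6344,172.5577) → (267.7408,170.3893) → (232.0837,131.4140)

G21
G90
G00 X197.7214 Y72.1012
M3 S580
G1 X73.3700 Y176.6652 F1790
M5
G00 X279.3958 Y7.7082
M3 S580
G1 X35.7096 Y11.8213 F1790
M5
G00 X226.5017 Y58.8894
M3 S580
G1 X264.5306 Y151.9423 F1790
M5
G00 X228.9161 Y178.9684
M3 S580
G1 X224.0345 Y162.3316 F1790
G1 X207.3977 Y167.2132
G1 X212.2793 Y183.8500
G1 X228.9161 Y178.9684
M5
G00 X93.6344 Y172.5577
M3 S580
G1 X267.7408 Y170.3893 F1790
G1 X232.0837 Y131.4140
M5
G00 X0.0000 Y0.0000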